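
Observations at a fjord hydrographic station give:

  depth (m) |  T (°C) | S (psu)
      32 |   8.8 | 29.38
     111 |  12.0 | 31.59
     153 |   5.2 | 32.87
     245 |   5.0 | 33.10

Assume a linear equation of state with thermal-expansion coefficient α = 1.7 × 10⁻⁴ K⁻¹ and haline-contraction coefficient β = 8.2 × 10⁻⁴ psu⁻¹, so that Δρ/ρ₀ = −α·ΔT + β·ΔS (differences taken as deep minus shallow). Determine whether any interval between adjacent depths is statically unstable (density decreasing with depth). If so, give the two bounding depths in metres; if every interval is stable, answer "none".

Evaluate Δρ/ρ₀ = −αΔT + βΔS across each adjacent pair:
  32–111 m: −αΔT+βΔS = −(1.7 × 10⁻⁴)(+3.2)+(8.2 × 10⁻⁴)(+2.21) = 1.3 × 10⁻³ → stable
  111–153 m: −αΔT+βΔS = −(1.7 × 10⁻⁴)(-6.8)+(8.2 × 10⁻⁴)(+1.28) = 2.2 × 10⁻³ → stable
  153–245 m: −αΔT+βΔS = −(1.7 × 10⁻⁴)(-0.2)+(8.2 × 10⁻⁴)(+0.23) = 2.2 × 10⁻⁴ → stable
Every interval has Δρ > 0: the column is stably stratified throughout.

none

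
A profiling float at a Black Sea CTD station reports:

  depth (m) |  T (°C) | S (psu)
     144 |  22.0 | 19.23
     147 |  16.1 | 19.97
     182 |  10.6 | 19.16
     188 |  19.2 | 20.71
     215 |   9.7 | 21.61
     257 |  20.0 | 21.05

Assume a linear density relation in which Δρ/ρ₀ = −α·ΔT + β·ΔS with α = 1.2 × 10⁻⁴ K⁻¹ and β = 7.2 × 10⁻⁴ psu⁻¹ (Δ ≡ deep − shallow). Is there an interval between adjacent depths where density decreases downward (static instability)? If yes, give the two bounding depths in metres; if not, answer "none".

215–257 m

Evaluate Δρ/ρ₀ = −αΔT + βΔS across each adjacent pair:
  144–147 m: −αΔT+βΔS = −(1.2 × 10⁻⁴)(-5.9)+(7.2 × 10⁻⁴)(+0.74) = 1.2 × 10⁻³ → stable
  147–182 m: −αΔT+βΔS = −(1.2 × 10⁻⁴)(-5.5)+(7.2 × 10⁻⁴)(-0.81) = 7.7 × 10⁻⁵ → stable
  182–188 m: −αΔT+βΔS = −(1.2 × 10⁻⁴)(+8.6)+(7.2 × 10⁻⁴)(+1.55) = 8.4 × 10⁻⁵ → stable
  188–215 m: −αΔT+βΔS = −(1.2 × 10⁻⁴)(-9.5)+(7.2 × 10⁻⁴)(+0.90) = 1.8 × 10⁻³ → stable
  215–257 m: −αΔT+βΔS = −(1.2 × 10⁻⁴)(+10.3)+(7.2 × 10⁻⁴)(-0.56) = -1.6 × 10⁻³ → UNSTABLE
The 215–257 m interval has Δρ < 0: lighter water underlies denser water.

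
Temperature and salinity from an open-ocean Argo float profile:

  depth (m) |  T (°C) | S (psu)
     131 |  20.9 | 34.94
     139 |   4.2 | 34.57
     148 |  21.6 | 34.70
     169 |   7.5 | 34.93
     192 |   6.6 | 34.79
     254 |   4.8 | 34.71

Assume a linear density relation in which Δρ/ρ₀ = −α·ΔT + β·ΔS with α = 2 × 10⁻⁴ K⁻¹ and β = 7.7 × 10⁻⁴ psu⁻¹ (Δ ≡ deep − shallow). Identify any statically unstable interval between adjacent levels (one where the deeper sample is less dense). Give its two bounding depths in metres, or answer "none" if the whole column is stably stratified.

Evaluate Δρ/ρ₀ = −αΔT + βΔS across each adjacent pair:
  131–139 m: −αΔT+βΔS = −(2 × 10⁻⁴)(-16.7)+(7.7 × 10⁻⁴)(-0.37) = 3.1 × 10⁻³ → stable
  139–148 m: −αΔT+βΔS = −(2 × 10⁻⁴)(+17.4)+(7.7 × 10⁻⁴)(+0.13) = -3.4 × 10⁻³ → UNSTABLE
  148–169 m: −αΔT+βΔS = −(2 × 10⁻⁴)(-14.1)+(7.7 × 10⁻⁴)(+0.23) = 3.0 × 10⁻³ → stable
  169–192 m: −αΔT+βΔS = −(2 × 10⁻⁴)(-0.9)+(7.7 × 10⁻⁴)(-0.14) = 7.2 × 10⁻⁵ → stable
  192–254 m: −αΔT+βΔS = −(2 × 10⁻⁴)(-1.8)+(7.7 × 10⁻⁴)(-0.08) = 3.0 × 10⁻⁴ → stable
The 139–148 m interval has Δρ < 0: lighter water underlies denser water.

139–148 m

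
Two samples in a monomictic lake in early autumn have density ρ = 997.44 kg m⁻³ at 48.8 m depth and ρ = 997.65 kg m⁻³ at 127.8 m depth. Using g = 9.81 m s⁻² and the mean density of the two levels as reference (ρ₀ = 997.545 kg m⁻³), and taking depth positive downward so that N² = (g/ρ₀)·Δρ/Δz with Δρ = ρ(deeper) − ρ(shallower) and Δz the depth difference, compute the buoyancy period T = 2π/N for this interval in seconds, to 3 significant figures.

Δρ = 997.65 − 997.44 = 0.21 kg m⁻³ over Δz = 127.8 − 48.8 = 79 m.
N² = (9.81/997.545) × (0.21/79) = 2.6141 × 10⁻⁵ s⁻².
N = √(2.6141 × 10⁻⁵) = 5.1128 × 10⁻³ rad s⁻¹, so T = 2π/N = 1.2289 × 10³ s ≈ 1.23 × 10³ s.

1.23 × 10³ s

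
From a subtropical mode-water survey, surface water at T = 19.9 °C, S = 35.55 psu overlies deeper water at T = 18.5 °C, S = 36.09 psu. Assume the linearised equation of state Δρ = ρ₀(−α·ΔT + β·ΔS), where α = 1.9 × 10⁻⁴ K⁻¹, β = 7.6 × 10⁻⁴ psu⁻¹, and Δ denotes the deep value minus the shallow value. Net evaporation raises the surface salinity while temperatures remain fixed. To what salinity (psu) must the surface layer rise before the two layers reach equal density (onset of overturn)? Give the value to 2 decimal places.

Neutral buoyancy requires −α(T_deep − T_surf) + β(S_deep − S_surf′) = 0.
S_surf′ = S_deep − (α/β)·ΔT = 36.09 − (1.9 × 10⁻⁴/7.6 × 10⁻⁴)·(-1.4) = 36.4400 psu.
Increase required: 36.4400 − 35.55 = 0.8900 psu.

36.44 psu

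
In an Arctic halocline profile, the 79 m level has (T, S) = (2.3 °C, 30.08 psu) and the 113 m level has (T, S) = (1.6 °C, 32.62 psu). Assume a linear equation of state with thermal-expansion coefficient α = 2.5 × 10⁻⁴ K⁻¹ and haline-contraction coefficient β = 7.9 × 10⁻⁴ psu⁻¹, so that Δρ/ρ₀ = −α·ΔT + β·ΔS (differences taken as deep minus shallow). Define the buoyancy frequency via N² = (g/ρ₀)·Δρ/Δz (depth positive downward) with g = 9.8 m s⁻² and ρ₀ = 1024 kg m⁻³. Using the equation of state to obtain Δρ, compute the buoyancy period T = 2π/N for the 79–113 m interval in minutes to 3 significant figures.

4.18 min

ΔT = -0.7 K, ΔS = +2.54 psu (deep − shallow).
Δρ/ρ₀ = −αΔT + βΔS = 1.75 × 10⁻⁴ + 2.0066 × 10⁻³ = 2.1816 × 10⁻³, so Δρ ≈ 2.234 kg m⁻³.
N² = (g/ρ₀)·Δρ/Δz = g·(Δρ/ρ₀)/Δz = 9.8 × 2.1816 × 10⁻³ / 34 = 6.2881 × 10⁻⁴ s⁻².
N = √(6.2881 × 10⁻⁴) = 0.025076 rad s⁻¹ → T = 2π/N = 250.57 s = 4.1762 min ≈ 4.18 min.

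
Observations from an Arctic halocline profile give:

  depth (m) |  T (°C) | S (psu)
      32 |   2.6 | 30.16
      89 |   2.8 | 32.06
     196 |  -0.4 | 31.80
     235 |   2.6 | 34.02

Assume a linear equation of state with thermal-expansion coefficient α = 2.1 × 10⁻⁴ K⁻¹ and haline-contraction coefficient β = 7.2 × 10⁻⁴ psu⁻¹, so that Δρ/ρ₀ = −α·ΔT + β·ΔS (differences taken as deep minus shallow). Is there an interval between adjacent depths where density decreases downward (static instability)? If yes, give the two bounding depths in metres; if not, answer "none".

none

Evaluate Δρ/ρ₀ = −αΔT + βΔS across each adjacent pair:
  32–89 m: −αΔT+βΔS = −(2.1 × 10⁻⁴)(+0.2)+(7.2 × 10⁻⁴)(+1.90) = 1.3 × 10⁻³ → stable
  89–196 m: −αΔT+βΔS = −(2.1 × 10⁻⁴)(-3.2)+(7.2 × 10⁻⁴)(-0.26) = 4.8 × 10⁻⁴ → stable
  196–235 m: −αΔT+βΔS = −(2.1 × 10⁻⁴)(+3.0)+(7.2 × 10⁻⁴)(+2.22) = 9.7 × 10⁻⁴ → stable
Every interval has Δρ > 0: the column is stably stratified throughout.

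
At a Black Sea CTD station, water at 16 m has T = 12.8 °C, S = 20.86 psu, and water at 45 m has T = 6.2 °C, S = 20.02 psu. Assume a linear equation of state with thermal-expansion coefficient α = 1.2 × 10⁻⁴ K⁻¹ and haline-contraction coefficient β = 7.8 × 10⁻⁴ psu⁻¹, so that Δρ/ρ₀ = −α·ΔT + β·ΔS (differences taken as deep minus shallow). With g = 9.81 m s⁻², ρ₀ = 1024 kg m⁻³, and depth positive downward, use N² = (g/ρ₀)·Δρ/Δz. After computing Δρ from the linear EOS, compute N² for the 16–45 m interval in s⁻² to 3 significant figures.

4.63 × 10⁻⁵ s⁻²

ΔT = -6.6 K, ΔS = -0.84 psu (deep − shallow).
Δρ/ρ₀ = −αΔT + βΔS = 7.92 × 10⁻⁴ − 6.552 × 10⁻⁴ = 1.368 × 10⁻⁴, so Δρ ≈ 0.1401 kg m⁻³.
N² = (g/ρ₀)·Δρ/Δz = g·(Δρ/ρ₀)/Δz = 9.81 × 1.368 × 10⁻⁴ / 29 = 4.6276 × 10⁻⁵ s⁻² ≈ 4.63 × 10⁻⁵ s⁻².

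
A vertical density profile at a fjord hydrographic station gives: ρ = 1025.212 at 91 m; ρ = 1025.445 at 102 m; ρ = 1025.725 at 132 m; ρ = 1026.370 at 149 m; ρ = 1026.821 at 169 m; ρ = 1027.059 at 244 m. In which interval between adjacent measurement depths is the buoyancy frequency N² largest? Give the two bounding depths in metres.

132–149 m

Compute the density gradient over each adjacent pair:
  91–102 m: Δρ/Δz = 0.233/11 = 0.021 kg m⁻⁴
  102–132 m: Δρ/Δz = 0.280/30 = 9.3 × 10⁻³ kg m⁻⁴
  132–149 m: Δρ/Δz = 0.645/17 = 0.038 kg m⁻⁴
  149–169 m: Δρ/Δz = 0.451/20 = 0.023 kg m⁻⁴
  169–244 m: Δρ/Δz = 0.238/75 = 3.2 × 10⁻³ kg m⁻⁴
The largest gradient is in the 132–149 m interval — the pycnocline.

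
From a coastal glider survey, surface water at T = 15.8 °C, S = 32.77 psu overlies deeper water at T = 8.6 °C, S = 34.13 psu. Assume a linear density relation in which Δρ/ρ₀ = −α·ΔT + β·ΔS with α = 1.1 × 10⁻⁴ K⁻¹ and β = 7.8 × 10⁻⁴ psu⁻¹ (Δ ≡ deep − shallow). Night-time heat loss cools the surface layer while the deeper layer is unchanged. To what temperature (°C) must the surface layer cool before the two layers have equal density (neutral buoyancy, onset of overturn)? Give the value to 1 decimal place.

Neutral buoyancy requires Δρ = 0, i.e. −α(T_deep − T_surf′) + β(S_deep − S_surf) = 0.
T_surf′ = T_deep − (β/α)·ΔS = 8.6 − (7.8 × 10⁻⁴/1.1 × 10⁻⁴)·(+1.36) = -1.044 °C.
Cooling required: 15.8 − (-1.044) = 16.844 °C.

-1.0 °C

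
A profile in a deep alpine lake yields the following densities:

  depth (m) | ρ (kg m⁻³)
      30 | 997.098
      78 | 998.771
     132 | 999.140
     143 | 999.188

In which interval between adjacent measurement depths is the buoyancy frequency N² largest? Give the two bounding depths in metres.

Compute the density gradient over each adjacent pair:
  30–78 m: Δρ/Δz = 1.673/48 = 0.035 kg m⁻⁴
  78–132 m: Δρ/Δz = 0.369/54 = 6.8 × 10⁻³ kg m⁻⁴
  132–143 m: Δρ/Δz = 0.048/11 = 4.4 × 10⁻³ kg m⁻⁴
The largest gradient is in the 30–78 m interval — the pycnocline.

30–78 m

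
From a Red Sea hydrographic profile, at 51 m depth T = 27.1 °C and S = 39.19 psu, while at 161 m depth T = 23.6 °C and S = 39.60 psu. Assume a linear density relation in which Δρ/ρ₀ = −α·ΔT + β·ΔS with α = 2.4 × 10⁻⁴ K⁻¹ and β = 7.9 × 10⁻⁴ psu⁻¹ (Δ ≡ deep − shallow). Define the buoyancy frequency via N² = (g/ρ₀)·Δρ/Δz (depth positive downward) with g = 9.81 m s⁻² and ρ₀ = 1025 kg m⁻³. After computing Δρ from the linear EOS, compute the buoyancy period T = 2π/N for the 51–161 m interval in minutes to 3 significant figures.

ΔT = -3.5 K, ΔS = +0.41 psu (deep − shallow).
Δρ/ρ₀ = −αΔT + βΔS = 8.40 × 10⁻⁴ + 3.239 × 10⁻⁴ = 1.1639 × 10⁻³, so Δρ ≈ 1.193 kg m⁻³.
N² = (g/ρ₀)·Δρ/Δz = g·(Δρ/ρ₀)/Δz = 9.81 × 1.1639 × 10⁻³ / 110 = 1.0380 × 10⁻⁴ s⁻².
N = √(1.0380 × 10⁻⁴) = 0.010188 rad s⁻¹ → T = 2π/N = 616.72 s = 10.279 min ≈ 10.3 min.

10.3 min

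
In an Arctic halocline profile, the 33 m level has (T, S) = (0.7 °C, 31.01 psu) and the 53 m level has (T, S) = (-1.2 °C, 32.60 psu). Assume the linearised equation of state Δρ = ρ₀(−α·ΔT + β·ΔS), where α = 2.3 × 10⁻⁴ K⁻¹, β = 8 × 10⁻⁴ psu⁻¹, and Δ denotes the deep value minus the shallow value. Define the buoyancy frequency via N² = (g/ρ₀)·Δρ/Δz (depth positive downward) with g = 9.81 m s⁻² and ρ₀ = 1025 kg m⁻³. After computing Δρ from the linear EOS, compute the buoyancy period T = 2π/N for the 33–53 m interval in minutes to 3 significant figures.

ΔT = -1.9 K, ΔS = +1.59 psu (deep − shallow).
Δρ/ρ₀ = −αΔT + βΔS = 4.37 × 10⁻⁴ + 1.272 × 10⁻³ = 1.709 × 10⁻³, so Δρ ≈ 1.752 kg m⁻³.
N² = (g/ρ₀)·Δρ/Δz = g·(Δρ/ρ₀)/Δz = 9.81 × 1.709 × 10⁻³ / 20 = 8.3826 × 10⁻⁴ s⁻².
N = √(8.3826 × 10⁻⁴) = 0.028953 rad s⁻¹ → T = 2π/N = 217.01 s = 3.6168 min ≈ 3.62 min.

3.62 min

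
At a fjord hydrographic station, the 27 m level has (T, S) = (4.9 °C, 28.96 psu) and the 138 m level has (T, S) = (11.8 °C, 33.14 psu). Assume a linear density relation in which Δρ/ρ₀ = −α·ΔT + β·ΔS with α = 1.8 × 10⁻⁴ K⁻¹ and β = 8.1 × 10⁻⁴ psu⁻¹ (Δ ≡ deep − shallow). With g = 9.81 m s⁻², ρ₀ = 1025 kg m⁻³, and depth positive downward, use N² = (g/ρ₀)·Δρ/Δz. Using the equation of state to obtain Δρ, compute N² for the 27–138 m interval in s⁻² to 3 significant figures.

ΔT = +6.9 K, ΔS = +4.18 psu (deep − shallow).
Δρ/ρ₀ = −αΔT + βΔS = -1.242 × 10⁻³ + 3.3858 × 10⁻³ = 2.1438 × 10⁻³, so Δρ ≈ 2.197 kg m⁻³.
N² = (g/ρ₀)·Δρ/Δz = g·(Δρ/ρ₀)/Δz = 9.81 × 2.1438 × 10⁻³ / 111 = 1.8947 × 10⁻⁴ s⁻² ≈ 1.89 × 10⁻⁴ s⁻².

1.89 × 10⁻⁴ s⁻²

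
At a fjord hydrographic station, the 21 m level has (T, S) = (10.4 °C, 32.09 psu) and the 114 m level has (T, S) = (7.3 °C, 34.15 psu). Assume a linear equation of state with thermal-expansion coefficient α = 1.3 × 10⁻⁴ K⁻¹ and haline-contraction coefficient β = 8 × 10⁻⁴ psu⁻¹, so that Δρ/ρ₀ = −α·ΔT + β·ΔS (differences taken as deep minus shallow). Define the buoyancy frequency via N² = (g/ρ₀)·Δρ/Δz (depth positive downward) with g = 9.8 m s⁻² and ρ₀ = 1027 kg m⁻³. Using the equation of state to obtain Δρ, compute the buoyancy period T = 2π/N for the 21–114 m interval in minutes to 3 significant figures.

ΔT = -3.1 K, ΔS = +2.06 psu (deep − shallow).
Δρ/ρ₀ = −αΔT + βΔS = 4.03 × 10⁻⁴ + 1.648 × 10⁻³ = 2.051 × 10⁻³, so Δρ ≈ 2.106 kg m⁻³.
N² = (g/ρ₀)·Δρ/Δz = g·(Δρ/ρ₀)/Δz = 9.8 × 2.051 × 10⁻³ / 93 = 2.1613 × 10⁻⁴ s⁻².
N = √(2.1613 × 10⁻⁴) = 0.014701 rad s⁻¹ → T = 2π/N = 427.40 s = 7.1233 min ≈ 7.12 min.

7.12 min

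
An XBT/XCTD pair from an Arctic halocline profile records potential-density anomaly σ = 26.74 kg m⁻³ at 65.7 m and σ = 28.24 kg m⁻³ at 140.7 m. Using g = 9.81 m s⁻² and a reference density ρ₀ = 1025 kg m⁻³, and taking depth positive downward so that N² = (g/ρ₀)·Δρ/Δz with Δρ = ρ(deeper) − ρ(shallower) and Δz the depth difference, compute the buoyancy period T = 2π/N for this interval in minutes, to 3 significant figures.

Δρ = 1028.24 − 1026.74 = 1.50 kg m⁻³ over Δz = 140.7 − 65.7 = 75 m.
N² = (9.81/1025) × (1.50/75) = 1.9141 × 10⁻⁴ s⁻².
N = √(1.9141 × 10⁻⁴) = 0.013835 rad s⁻¹, so T = 2π/N = 454.15 s = 7.5692 min ≈ 7.57 min.

7.57 min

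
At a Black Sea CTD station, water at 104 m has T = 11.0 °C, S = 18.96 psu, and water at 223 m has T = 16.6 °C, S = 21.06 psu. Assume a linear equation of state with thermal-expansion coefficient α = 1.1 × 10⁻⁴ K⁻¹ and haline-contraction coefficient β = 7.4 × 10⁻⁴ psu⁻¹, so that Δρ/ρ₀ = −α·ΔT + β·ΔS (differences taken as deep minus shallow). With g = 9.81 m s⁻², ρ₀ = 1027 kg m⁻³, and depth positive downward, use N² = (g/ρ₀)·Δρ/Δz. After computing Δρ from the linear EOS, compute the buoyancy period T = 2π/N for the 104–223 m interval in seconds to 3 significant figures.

715 s

ΔT = +5.6 K, ΔS = +2.10 psu (deep − shallow).
Δρ/ρ₀ = −αΔT + βΔS = -6.16 × 10⁻⁴ + 1.554 × 10⁻³ = 9.38 × 10⁻⁴, so Δρ ≈ 0.9633 kg m⁻³.
N² = (g/ρ₀)·Δρ/Δz = g·(Δρ/ρ₀)/Δz = 9.81 × 9.38 × 10⁻⁴ / 119 = 7.7326 × 10⁻⁵ s⁻².
N = √(7.7326 × 10⁻⁵) = 8.7935 × 10⁻³ rad s⁻¹ → T = 2π/N = 714.53 s ≈ 715 s.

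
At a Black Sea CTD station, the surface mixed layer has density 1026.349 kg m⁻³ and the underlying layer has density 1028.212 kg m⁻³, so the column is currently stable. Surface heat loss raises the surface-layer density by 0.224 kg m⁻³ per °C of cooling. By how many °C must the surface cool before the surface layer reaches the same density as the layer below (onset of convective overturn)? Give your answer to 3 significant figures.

8.32 °C

Density deficit of the surface layer: 1028.212 − 1026.349 = 1.863 kg m⁻³.
Required change = 1.863 / 0.224 = 8.32 °C.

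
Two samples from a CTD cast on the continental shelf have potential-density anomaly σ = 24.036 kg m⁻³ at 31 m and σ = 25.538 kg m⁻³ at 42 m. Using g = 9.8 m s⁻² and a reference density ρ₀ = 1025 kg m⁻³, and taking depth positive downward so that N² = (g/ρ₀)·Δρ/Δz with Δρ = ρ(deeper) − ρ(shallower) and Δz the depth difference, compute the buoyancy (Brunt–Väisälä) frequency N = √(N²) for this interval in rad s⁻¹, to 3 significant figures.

Δρ = 1025.538 − 1024.036 = 1.502 kg m⁻³ over Δz = 42 − 31 = 11 m.
N² = (9.8/1025) × (1.502/11) = 1.3055 × 10⁻³ s⁻².
N = √(1.3055 × 10⁻³) = 0.036132 rad s⁻¹ ≈ 0.0361 rad s⁻¹.

0.0361 rad s⁻¹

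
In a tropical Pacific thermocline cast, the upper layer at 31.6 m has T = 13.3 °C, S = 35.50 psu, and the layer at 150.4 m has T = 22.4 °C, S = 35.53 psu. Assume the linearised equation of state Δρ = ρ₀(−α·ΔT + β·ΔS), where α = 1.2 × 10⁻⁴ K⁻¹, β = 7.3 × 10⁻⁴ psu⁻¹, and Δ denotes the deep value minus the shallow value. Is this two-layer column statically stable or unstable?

unstable

ΔT = 22.4 − 13.3 = +9.1 K and ΔS = 35.53 − 35.50 = +0.03 psu (deep − shallow).
−αΔT = -1.092 × 10⁻³; βΔS = 2.19 × 10⁻⁵; sum Δρ/ρ₀ = -1.0701 × 10⁻³.
Δρ/ρ₀ < 0, so Δρ < 0: deeper water is lighter → statically unstable; the column would overturn.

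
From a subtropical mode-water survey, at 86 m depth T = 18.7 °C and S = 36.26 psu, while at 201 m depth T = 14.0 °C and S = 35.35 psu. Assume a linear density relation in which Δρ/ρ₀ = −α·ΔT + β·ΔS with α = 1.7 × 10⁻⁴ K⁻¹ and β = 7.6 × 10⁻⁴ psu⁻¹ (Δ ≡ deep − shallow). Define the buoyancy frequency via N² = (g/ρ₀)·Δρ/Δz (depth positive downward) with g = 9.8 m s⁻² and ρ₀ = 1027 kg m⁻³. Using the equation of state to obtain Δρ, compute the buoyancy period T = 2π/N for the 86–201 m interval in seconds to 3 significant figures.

ΔT = -4.7 K, ΔS = -0.91 psu (deep − shallow).
Δρ/ρ₀ = −αΔT + βΔS = 7.99 × 10⁻⁴ − 6.916 × 10⁻⁴ = 1.074 × 10⁻⁴, so Δρ ≈ 0.1103 kg m⁻³.
N² = (g/ρ₀)·Δρ/Δz = g·(Δρ/ρ₀)/Δz = 9.8 × 1.074 × 10⁻⁴ / 115 = 9.1523 × 10⁻⁶ s⁻².
N = √(9.1523 × 10⁻⁶) = 3.0253 × 10⁻³ rad s⁻¹ → T = 2π/N = 2.0769 × 10³ s ≈ 2.08 × 10³ s.

2.08 × 10³ s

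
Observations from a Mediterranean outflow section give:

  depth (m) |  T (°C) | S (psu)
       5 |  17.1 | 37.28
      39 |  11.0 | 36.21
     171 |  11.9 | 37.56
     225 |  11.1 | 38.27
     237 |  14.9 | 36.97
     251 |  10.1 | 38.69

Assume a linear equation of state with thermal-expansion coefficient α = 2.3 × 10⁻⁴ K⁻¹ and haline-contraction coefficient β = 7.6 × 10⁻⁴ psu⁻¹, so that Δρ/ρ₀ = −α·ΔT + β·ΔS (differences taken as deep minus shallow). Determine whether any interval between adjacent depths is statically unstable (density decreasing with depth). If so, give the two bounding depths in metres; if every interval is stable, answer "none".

225–237 m

Evaluate Δρ/ρ₀ = −αΔT + βΔS across each adjacent pair:
  5–39 m: −αΔT+βΔS = −(2.3 × 10⁻⁴)(-6.1)+(7.6 × 10⁻⁴)(-1.07) = 5.9 × 10⁻⁴ → stable
  39–171 m: −αΔT+βΔS = −(2.3 × 10⁻⁴)(+0.9)+(7.6 × 10⁻⁴)(+1.35) = 8.2 × 10⁻⁴ → stable
  171–225 m: −αΔT+βΔS = −(2.3 × 10⁻⁴)(-0.8)+(7.6 × 10⁻⁴)(+0.71) = 7.2 × 10⁻⁴ → stable
  225–237 m: −αΔT+βΔS = −(2.3 × 10⁻⁴)(+3.8)+(7.6 × 10⁻⁴)(-1.30) = -1.9 × 10⁻³ → UNSTABLE
  237–251 m: −αΔT+βΔS = −(2.3 × 10⁻⁴)(-4.8)+(7.6 × 10⁻⁴)(+1.72) = 2.4 × 10⁻³ → stable
The 225–237 m interval has Δρ < 0: lighter water underlies denser water.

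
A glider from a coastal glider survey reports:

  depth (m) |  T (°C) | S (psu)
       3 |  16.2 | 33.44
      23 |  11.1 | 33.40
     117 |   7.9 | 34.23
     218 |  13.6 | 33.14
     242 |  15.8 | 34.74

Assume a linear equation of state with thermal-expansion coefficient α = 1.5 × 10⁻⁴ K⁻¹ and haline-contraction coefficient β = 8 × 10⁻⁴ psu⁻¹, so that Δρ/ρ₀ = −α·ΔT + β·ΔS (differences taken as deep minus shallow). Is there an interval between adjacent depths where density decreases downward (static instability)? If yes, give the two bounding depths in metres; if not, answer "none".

Evaluate Δρ/ρ₀ = −αΔT + βΔS across each adjacent pair:
  3–23 m: −αΔT+βΔS = −(1.5 × 10⁻⁴)(-5.1)+(8 × 10⁻⁴)(-0.04) = 7.3 × 10⁻⁴ → stable
  23–117 m: −αΔT+βΔS = −(1.5 × 10⁻⁴)(-3.2)+(8 × 10⁻⁴)(+0.83) = 1.1 × 10⁻³ → stable
  117–218 m: −αΔT+βΔS = −(1.5 × 10⁻⁴)(+5.7)+(8 × 10⁻⁴)(-1.09) = -1.7 × 10⁻³ → UNSTABLE
  218–242 m: −αΔT+βΔS = −(1.5 × 10⁻⁴)(+2.2)+(8 × 10⁻⁴)(+1.60) = 9.5 × 10⁻⁴ → stable
The 117–218 m interval has Δρ < 0: lighter water underlies denser water.

117–218 m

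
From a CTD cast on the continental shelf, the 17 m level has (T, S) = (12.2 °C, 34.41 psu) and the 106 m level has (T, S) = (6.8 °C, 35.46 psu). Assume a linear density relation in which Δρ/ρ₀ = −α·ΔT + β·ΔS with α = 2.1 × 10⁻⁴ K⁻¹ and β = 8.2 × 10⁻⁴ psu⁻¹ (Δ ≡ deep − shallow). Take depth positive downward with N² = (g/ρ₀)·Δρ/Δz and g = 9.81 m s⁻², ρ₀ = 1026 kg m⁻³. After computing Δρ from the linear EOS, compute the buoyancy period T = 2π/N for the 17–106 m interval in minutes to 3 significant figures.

7.06 min

ΔT = -5.4 K, ΔS = +1.05 psu (deep − shallow).
Δρ/ρ₀ = −αΔT + βΔS = 1.134 × 10⁻³ + 8.61 × 10⁻⁴ = 1.995 × 10⁻³, so Δρ ≈ 2.047 kg m⁻³.
N² = (g/ρ₀)·Δρ/Δz = g·(Δρ/ρ₀)/Δz = 9.81 × 1.995 × 10⁻³ / 89 = 2.1990 × 10⁻⁴ s⁻².
N = √(2.1990 × 10⁻⁴) = 0.014829 rad s⁻¹ → T = 2π/N = 423.71 s = 7.0618 min ≈ 7.06 min.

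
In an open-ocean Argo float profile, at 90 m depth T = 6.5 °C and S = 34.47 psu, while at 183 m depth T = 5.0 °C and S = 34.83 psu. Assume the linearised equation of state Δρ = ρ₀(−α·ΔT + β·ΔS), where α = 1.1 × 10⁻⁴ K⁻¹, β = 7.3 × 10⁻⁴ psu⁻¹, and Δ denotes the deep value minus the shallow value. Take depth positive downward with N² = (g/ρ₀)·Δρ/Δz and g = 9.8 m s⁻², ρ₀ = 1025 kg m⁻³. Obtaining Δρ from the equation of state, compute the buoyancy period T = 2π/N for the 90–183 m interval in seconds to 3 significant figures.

936 s

ΔT = -1.5 K, ΔS = +0.36 psu (deep − shallow).
Δρ/ρ₀ = −αΔT + βΔS = 1.65 × 10⁻⁴ + 2.628 × 10⁻⁴ = 4.278 × 10⁻⁴, so Δρ ≈ 0.4385 kg m⁻³.
N² = (g/ρ₀)·Δρ/Δz = g·(Δρ/ρ₀)/Δz = 9.8 × 4.278 × 10⁻⁴ / 93 = 4.5080 × 10⁻⁵ s⁻².
N = √(4.5080 × 10⁻⁵) = 6.7142 × 10⁻³ rad s⁻¹ → T = 2π/N = 935.81 s ≈ 936 s.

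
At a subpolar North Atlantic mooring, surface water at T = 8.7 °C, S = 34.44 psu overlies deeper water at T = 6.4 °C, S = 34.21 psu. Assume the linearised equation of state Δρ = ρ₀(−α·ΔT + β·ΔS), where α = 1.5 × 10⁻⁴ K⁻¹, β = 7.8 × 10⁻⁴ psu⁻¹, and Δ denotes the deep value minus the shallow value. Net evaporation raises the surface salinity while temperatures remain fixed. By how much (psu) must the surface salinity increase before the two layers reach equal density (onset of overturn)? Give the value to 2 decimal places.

Neutral buoyancy requires −α(T_deep − T_surf) + β(S_deep − S_surf′) = 0.
S_surf′ = S_deep − (α/β)·ΔT = 34.21 − (1.5 × 10⁻⁴/7.8 × 10⁻⁴)·(-2.3) = 34.6523 psu.
Increase required: 34.6523 − 34.44 = 0.2123 psu.

0.21 psu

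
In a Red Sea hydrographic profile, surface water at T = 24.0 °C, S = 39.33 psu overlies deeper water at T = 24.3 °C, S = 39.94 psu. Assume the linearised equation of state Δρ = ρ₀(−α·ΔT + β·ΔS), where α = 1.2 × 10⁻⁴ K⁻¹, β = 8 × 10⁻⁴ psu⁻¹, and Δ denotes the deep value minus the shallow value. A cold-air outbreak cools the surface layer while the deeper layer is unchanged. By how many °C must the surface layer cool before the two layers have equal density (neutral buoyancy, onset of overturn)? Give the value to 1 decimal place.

3.8 °C

Neutral buoyancy requires Δρ = 0, i.e. −α(T_deep − T_surf′) + β(S_deep − S_surf) = 0.
T_surf′ = T_deep − (β/α)·ΔS = 24.3 − (8 × 10⁻⁴/1.2 × 10⁻⁴)·(+0.61) = 20.233 °C.
Cooling required: 24.0 − (20.233) = 3.767 °C.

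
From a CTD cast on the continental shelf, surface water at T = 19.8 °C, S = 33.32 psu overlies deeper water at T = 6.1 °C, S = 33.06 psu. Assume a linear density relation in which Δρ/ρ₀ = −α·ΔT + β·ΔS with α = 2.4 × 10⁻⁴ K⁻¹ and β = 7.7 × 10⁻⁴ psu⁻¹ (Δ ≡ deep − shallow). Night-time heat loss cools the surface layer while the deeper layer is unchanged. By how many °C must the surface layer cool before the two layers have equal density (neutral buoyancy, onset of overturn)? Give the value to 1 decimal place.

Neutral buoyancy requires Δρ = 0, i.e. −α(T_deep − T_surf′) + β(S_deep − S_surf) = 0.
T_surf′ = T_deep − (β/α)·ΔS = 6.1 − (7.7 × 10⁻⁴/2.4 × 10⁻⁴)·(-0.26) = 6.934 °C.
Cooling required: 19.8 − (6.934) = 12.866 °C.

12.9 °C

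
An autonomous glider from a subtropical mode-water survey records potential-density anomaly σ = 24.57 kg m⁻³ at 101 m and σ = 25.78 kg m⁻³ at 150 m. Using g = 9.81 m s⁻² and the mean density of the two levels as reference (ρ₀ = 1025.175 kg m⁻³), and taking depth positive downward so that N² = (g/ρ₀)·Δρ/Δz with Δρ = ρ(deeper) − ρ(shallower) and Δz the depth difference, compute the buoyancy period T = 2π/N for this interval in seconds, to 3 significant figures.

409 s

Δρ = 1025.78 − 1024.57 = 1.21 kg m⁻³ over Δz = 150 − 101 = 49 m.
N² = (9.81/1025.175) × (1.21/49) = 2.3630 × 10⁻⁴ s⁻².
N = √(2.3630 × 10⁻⁴) = 0.015372 rad s⁻¹, so T = 2π/N = 408.74 s ≈ 409 s.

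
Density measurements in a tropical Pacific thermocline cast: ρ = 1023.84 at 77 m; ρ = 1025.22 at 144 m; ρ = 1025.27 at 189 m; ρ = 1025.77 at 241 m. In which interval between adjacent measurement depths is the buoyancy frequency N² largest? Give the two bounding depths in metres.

77–144 m

Compute the density gradient over each adjacent pair:
  77–144 m: Δρ/Δz = 1.38/67 = 0.021 kg m⁻⁴
  144–189 m: Δρ/Δz = 0.05/45 = 1.1 × 10⁻³ kg m⁻⁴
  189–241 m: Δρ/Δz = 0.50/52 = 9.6 × 10⁻³ kg m⁻⁴
The largest gradient is in the 77–144 m interval — the pycnocline.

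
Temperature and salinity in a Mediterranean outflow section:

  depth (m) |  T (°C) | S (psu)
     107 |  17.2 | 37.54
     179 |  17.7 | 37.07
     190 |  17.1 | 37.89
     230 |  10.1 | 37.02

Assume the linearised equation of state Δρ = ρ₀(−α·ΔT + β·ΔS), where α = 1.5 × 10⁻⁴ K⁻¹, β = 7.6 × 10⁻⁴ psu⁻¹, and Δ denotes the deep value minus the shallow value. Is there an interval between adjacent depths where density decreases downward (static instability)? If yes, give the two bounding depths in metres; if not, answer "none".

107–179 m

Evaluate Δρ/ρ₀ = −αΔT + βΔS across each adjacent pair:
  107–179 m: −αΔT+βΔS = −(1.5 × 10⁻⁴)(+0.5)+(7.6 × 10⁻⁴)(-0.47) = -4.3 × 10⁻⁴ → UNSTABLE
  179–190 m: −αΔT+βΔS = −(1.5 × 10⁻⁴)(-0.6)+(7.6 × 10⁻⁴)(+0.82) = 7.1 × 10⁻⁴ → stable
  190–230 m: −αΔT+βΔS = −(1.5 × 10⁻⁴)(-7.0)+(7.6 × 10⁻⁴)(-0.87) = 3.9 × 10⁻⁴ → stable
The 107–179 m interval has Δρ < 0: lighter water underlies denser water.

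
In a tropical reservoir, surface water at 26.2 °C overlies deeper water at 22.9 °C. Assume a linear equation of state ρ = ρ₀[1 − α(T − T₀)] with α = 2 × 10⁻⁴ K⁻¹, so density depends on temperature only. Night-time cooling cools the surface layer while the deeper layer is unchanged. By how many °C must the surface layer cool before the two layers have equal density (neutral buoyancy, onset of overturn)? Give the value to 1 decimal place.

With temperature the only control, equal density requires T_surf′ = T_deep.
T_surf′ = 22.9 °C.
Cooling required: 26.2 − 22.9 = 3.3 °C.

3.3 °C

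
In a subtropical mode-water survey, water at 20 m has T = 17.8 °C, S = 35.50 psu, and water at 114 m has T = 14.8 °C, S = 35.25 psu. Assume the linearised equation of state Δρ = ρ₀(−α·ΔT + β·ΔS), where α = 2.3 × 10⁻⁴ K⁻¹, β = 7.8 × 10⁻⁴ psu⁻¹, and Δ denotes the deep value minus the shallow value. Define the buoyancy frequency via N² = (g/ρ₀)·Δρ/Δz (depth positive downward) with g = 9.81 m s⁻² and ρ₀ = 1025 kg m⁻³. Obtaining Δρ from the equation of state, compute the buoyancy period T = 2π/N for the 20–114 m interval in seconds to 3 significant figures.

874 s

ΔT = -3.0 K, ΔS = -0.25 psu (deep − shallow).
Δρ/ρ₀ = −αΔT + βΔS = 6.90 × 10⁻⁴ − 1.95 × 10⁻⁴ = 4.95 × 10⁻⁴, so Δρ ≈ 0.5074 kg m⁻³.
N² = (g/ρ₀)·Δρ/Δz = g·(Δρ/ρ₀)/Δz = 9.81 × 4.95 × 10⁻⁴ / 94 = 5.1659 × 10⁻⁵ s⁻².
N = √(5.1659 × 10⁻⁵) = 7.1874 × 10⁻³ rad s⁻¹ → T = 2π/N = 874.19 s ≈ 874 s.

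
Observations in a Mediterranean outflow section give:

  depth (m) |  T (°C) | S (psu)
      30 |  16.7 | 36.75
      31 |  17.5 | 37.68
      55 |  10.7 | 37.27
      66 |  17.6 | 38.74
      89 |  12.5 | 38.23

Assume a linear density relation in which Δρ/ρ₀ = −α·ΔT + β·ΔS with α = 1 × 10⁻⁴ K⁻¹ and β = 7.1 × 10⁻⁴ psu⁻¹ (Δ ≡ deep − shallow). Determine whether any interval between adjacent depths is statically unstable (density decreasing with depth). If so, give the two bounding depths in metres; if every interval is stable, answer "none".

none

Evaluate Δρ/ρ₀ = −αΔT + βΔS across each adjacent pair:
  30–31 m: −αΔT+βΔS = −(1 × 10⁻⁴)(+0.8)+(7.1 × 10⁻⁴)(+0.93) = 5.8 × 10⁻⁴ → stable
  31–55 m: −αΔT+βΔS = −(1 × 10⁻⁴)(-6.8)+(7.1 × 10⁻⁴)(-0.41) = 3.9 × 10⁻⁴ → stable
  55–66 m: −αΔT+βΔS = −(1 × 10⁻⁴)(+6.9)+(7.1 × 10⁻⁴)(+1.47) = 3.5 × 10⁻⁴ → stable
  66–89 m: −αΔT+βΔS = −(1 × 10⁻⁴)(-5.1)+(7.1 × 10⁻⁴)(-0.51) = 1.5 × 10⁻⁴ → stable
Every interval has Δρ > 0: the column is stably stratified throughout.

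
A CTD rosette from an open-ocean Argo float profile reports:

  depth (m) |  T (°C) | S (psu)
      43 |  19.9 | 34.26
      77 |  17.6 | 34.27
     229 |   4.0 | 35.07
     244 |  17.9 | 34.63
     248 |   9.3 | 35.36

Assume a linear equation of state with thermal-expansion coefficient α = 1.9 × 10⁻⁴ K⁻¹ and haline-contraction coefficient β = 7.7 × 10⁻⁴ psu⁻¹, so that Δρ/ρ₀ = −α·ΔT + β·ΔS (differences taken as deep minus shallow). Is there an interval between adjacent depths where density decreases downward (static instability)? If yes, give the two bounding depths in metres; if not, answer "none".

Evaluate Δρ/ρ₀ = −αΔT + βΔS across each adjacent pair:
  43–77 m: −αΔT+βΔS = −(1.9 × 10⁻⁴)(-2.3)+(7.7 × 10⁻⁴)(+0.01) = 4.4 × 10⁻⁴ → stable
  77–229 m: −αΔT+βΔS = −(1.9 × 10⁻⁴)(-13.6)+(7.7 × 10⁻⁴)(+0.80) = 3.2 × 10⁻³ → stable
  229–244 m: −αΔT+βΔS = −(1.9 × 10⁻⁴)(+13.9)+(7.7 × 10⁻⁴)(-0.44) = -3.0 × 10⁻³ → UNSTABLE
  244–248 m: −αΔT+βΔS = −(1.9 × 10⁻⁴)(-8.6)+(7.7 × 10⁻⁴)(+0.73) = 2.2 × 10⁻³ → stable
The 229–244 m interval has Δρ < 0: lighter water underlies denser water.

229–244 m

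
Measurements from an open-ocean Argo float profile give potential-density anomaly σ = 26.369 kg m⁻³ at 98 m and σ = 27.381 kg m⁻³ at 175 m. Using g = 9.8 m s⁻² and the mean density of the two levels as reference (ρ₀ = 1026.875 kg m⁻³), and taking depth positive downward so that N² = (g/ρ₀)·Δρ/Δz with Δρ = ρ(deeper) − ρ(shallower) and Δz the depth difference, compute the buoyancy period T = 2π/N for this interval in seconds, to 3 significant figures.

561 s

Δρ = 1027.381 − 1026.369 = 1.012 kg m⁻³ over Δz = 175 − 98 = 77 m.
N² = (9.8/1026.875) × (1.012/77) = 1.2543 × 10⁻⁴ s⁻².
N = √(1.2543 × 10⁻⁴) = 0.011200 rad s⁻¹, so T = 2π/N = 561.00 s ≈ 561 s.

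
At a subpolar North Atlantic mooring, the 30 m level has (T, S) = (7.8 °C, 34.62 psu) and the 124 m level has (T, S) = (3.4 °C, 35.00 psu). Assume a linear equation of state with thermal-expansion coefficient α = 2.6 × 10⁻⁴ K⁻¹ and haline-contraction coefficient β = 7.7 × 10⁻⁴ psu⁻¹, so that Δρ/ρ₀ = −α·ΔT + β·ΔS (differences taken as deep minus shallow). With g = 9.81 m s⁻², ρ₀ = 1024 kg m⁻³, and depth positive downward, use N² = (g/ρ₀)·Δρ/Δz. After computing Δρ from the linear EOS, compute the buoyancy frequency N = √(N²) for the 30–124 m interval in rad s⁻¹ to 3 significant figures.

0.0122 rad s⁻¹

ΔT = -4.4 K, ΔS = +0.38 psu (deep − shallow).
Δρ/ρ₀ = −αΔT + βΔS = 1.144 × 10⁻³ + 2.926 × 10⁻⁴ = 1.4366 × 10⁻³, so Δρ ≈ 1.471 kg m⁻³.
N² = (g/ρ₀)·Δρ/Δz = g·(Δρ/ρ₀)/Δz = 9.81 × 1.4366 × 10⁻³ / 94 = 1.4993 × 10⁻⁴ s⁻².
N = √(1.4993 × 10⁻⁴) = 0.012245 rad s⁻¹ ≈ 0.0122 rad s⁻¹.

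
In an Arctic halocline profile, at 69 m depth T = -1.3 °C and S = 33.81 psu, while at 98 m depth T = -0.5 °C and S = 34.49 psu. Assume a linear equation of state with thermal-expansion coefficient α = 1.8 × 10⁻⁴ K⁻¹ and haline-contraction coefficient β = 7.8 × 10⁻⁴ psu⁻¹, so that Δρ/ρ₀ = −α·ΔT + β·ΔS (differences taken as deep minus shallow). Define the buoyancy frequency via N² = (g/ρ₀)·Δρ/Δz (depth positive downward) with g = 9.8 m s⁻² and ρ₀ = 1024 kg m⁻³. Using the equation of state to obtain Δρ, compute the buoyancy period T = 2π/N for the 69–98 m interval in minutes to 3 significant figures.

9.16 min

ΔT = +0.8 K, ΔS = +0.68 psu (deep − shallow).
Δρ/ρ₀ = −αΔT + βΔS = -1.44 × 10⁻⁴ + 5.304 × 10⁻⁴ = 3.864 × 10⁻⁴, so Δρ ≈ 0.3957 kg m⁻³.
N² = (g/ρ₀)·Δρ/Δz = g·(Δρ/ρ₀)/Δz = 9.8 × 3.864 × 10⁻⁴ / 29 = 1.3058 × 10⁻⁴ s⁻².
N = √(1.3058 × 10⁻⁴) = 0.011427 rad s⁻¹ → T = 2π/N = 549.85 s = 9.1642 min ≈ 9.16 min.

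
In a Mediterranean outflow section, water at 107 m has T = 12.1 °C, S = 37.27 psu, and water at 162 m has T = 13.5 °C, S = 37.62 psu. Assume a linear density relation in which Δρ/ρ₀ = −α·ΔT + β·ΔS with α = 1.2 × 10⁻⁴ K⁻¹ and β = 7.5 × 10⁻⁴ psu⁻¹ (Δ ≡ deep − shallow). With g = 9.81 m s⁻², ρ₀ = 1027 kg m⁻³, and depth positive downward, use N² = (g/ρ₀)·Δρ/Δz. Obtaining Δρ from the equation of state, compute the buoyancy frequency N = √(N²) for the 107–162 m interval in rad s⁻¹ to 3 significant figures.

4.11 × 10⁻³ rad s⁻¹

ΔT = +1.4 K, ΔS = +0.35 psu (deep − shallow).
Δρ/ρ₀ = −αΔT + βΔS = -1.68 × 10⁻⁴ + 2.625 × 10⁻⁴ = 9.45 × 10⁻⁵, so Δρ ≈ 0.09705 kg m⁻³.
N² = (g/ρ₀)·Δρ/Δz = g·(Δρ/ρ₀)/Δz = 9.81 × 9.45 × 10⁻⁵ / 55 = 1.6855 × 10⁻⁵ s⁻².
N = √(1.6855 × 10⁻⁵) = 4.1055 × 10⁻³ rad s⁻¹ ≈ 4.11 × 10⁻³ rad s⁻¹.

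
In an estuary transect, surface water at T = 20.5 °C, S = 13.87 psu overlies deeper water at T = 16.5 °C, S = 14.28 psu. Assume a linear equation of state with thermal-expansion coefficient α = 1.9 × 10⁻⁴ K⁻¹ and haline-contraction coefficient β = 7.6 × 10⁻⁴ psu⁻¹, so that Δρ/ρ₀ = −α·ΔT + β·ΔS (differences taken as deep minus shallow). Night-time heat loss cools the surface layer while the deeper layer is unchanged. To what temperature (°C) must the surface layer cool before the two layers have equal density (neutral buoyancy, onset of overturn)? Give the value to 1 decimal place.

14.9 °C

Neutral buoyancy requires Δρ = 0, i.e. −α(T_deep − T_surf′) + β(S_deep − S_surf) = 0.
T_surf′ = T_deep − (β/α)·ΔS = 16.5 − (7.6 × 10⁻⁴/1.9 × 10⁻⁴)·(+0.41) = 14.860 °C.
Cooling required: 20.5 − (14.860) = 5.640 °C.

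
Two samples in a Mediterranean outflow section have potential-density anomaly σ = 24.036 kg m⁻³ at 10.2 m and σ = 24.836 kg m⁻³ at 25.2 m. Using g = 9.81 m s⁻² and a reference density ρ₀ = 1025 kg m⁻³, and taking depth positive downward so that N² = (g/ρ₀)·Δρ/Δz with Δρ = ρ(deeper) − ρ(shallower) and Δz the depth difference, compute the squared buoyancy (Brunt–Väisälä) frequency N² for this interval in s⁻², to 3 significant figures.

5.10 × 10⁻⁴ s⁻²

Δρ = 1024.836 − 1024.036 = 0.800 kg m⁻³ over Δz = 25.2 − 10.2 = 15 m.
N² = (9.81/1025) × (0.800/15) = 5.1044 × 10⁻⁴ s⁻² ≈ 5.10 × 10⁻⁴ s⁻².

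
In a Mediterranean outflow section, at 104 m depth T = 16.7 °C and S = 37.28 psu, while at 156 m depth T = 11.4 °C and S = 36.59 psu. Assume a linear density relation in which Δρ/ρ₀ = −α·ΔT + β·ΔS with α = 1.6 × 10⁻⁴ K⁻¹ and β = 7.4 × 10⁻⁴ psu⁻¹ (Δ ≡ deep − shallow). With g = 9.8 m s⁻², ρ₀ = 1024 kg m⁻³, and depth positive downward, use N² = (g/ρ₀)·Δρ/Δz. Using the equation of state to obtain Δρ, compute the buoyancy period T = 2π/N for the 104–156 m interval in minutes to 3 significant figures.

13.1 min

ΔT = -5.3 K, ΔS = -0.69 psu (deep − shallow).
Δρ/ρ₀ = −αΔT + βΔS = 8.48 × 10⁻⁴ − 5.106 × 10⁻⁴ = 3.374 × 10⁻⁴, so Δρ ≈ 0.3455 kg m⁻³.
N² = (g/ρ₀)·Δρ/Δz = g·(Δρ/ρ₀)/Δz = 9.8 × 3.374 × 10⁻⁴ / 52 = 6.3587 × 10⁻⁵ s⁻².
N = √(6.3587 × 10⁻⁵) = 7.9741 × 10⁻³ rad s⁻¹ → T = 2π/N = 787.95 s = 13.133 min ≈ 13.1 min.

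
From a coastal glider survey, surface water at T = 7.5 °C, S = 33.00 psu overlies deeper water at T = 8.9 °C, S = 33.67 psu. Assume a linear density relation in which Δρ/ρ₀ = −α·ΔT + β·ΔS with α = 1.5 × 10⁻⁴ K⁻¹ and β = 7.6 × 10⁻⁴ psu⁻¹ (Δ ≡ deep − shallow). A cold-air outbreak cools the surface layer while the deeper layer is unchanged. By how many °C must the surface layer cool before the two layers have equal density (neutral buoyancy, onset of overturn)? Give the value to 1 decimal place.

Neutral buoyancy requires Δρ = 0, i.e. −α(T_deep − T_surf′) + β(S_deep − S_surf) = 0.
T_surf′ = T_deep − (β/α)·ΔS = 8.9 − (7.6 × 10⁻⁴/1.5 × 10⁻⁴)·(+0.67) = 5.505 °C.
Cooling required: 7.5 − (5.505) = 1.995 °C.

2.0 °C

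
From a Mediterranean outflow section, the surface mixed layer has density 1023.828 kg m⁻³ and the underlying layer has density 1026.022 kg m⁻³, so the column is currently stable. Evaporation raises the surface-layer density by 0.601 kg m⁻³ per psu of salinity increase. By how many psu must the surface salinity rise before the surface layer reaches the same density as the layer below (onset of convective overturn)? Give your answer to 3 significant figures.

3.65 psu

Density deficit of the surface layer: 1026.022 − 1023.828 = 2.194 kg m⁻³.
Required change = 2.194 / 0.601 = 3.65 psu.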